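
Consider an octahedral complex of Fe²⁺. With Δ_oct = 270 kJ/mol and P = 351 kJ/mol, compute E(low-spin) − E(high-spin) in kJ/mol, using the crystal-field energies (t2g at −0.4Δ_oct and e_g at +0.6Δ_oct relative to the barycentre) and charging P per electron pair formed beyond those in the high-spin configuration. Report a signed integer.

Fe is in group 8, so Fe²⁺ is d⁶ (8 − 2 = 6).
High-spin: t2g^4 e_g^2, CFSE = -0.4Δ_oct = -108 kJ/mol.
Low-spin: t2g^6 e_g^0, orbital CFSE = -2.4Δ_oct = -648 kJ/mol; plus 2 excess pairs × P = +702 kJ/mol; total 54 kJ/mol.
Thus E(LS) − E(HS) = 162 kJ/mol.

162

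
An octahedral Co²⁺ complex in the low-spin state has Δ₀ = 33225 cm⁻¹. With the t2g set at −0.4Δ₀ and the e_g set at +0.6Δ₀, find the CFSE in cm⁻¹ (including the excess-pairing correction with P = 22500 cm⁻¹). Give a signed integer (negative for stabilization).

-37305

Group 9 minus oxidation state +2 gives a d⁷ configuration for Co²⁺.
Configuration: t2g^6 e_g^1.
CFSE(orbital) = 6×(-0.4Δ₀) + 1×(0.6Δ₀) = -1.8Δ₀; with Δ₀ = 33225 cm⁻¹ that is -59805 cm⁻¹.
Relative to high-spin t2g^5 e_g^2 (2 paired), the low-spin configuration has 1 additional pair, contributing +1 × 22500 = +22500 cm⁻¹.
Combining: -59805 + 22500 = -37305 cm⁻¹.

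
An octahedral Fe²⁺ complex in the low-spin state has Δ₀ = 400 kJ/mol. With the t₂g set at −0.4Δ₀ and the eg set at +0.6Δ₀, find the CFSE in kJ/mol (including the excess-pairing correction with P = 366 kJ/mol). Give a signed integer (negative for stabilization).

-228

Fe²⁺: group 8, so d-count = 8 − 2 = 6.
The d⁶ electrons fill as t₂g⁶ eg⁰.
CFSE(orbital) = 6×(-0.4Δ₀) + 0×(0.6Δ₀) = -2.4Δ₀; with Δ₀ = 400 kJ/mol that is -960 kJ/mol.
High-spin d⁶ would be t₂g⁴ eg² with 1 pair; low-spin has 3, so 2 excess pairs cost +2P = +732 kJ/mol.
Combining: -960 + 732 = -228 kJ/mol.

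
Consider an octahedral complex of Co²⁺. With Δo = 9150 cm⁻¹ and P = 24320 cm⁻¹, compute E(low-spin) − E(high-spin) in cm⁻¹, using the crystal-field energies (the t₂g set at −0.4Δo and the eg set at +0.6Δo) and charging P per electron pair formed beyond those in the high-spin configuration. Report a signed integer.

Group 9 minus oxidation state +2 gives a d⁷ configuration for Co²⁺.
High-spin: t₂g⁵ eg², CFSE = -0.8Δo = -7320 cm⁻¹.
For low-spin the configuration is t₂g⁶ eg¹: orbital energy -1.8 × 9150 = -16470 cm⁻¹, and 1 additional pair relative to high-spin adds 24320 cm⁻¹, giving 7850 cm⁻¹.
The difference is 7850 − (-7320) = 15170 cm⁻¹, so high-spin lies lower.

15170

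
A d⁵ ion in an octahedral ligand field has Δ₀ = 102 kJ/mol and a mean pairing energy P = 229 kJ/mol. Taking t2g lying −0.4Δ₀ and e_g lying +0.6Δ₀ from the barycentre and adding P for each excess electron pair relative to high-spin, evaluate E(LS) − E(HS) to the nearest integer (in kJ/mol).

254

In the high-spin limit (t2g^3 e_g^2) the orbital term is 0.0Δ₀ = 0 kJ/mol, with no excess pairing.
Low-spin: t2g^5 e_g^0, orbital CFSE = -2.0Δ₀ = -204 kJ/mol; plus 2 excess pairs × P = +458 kJ/mol; total 254 kJ/mol.
Thus E(LS) − E(HS) = 254 kJ/mol.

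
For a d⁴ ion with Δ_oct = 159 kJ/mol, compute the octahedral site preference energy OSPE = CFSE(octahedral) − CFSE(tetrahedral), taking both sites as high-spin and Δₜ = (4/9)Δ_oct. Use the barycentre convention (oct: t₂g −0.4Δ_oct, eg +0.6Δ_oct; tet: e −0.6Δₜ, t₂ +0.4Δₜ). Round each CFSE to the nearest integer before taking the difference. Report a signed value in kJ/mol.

-67

In an octahedral site d⁴ (HS) is t₂g³ eg¹, giving CFSE(oct) = -0.6Δ_oct = -95 kJ/mol.
Tetrahedral e² t₂² gives -0.4Δₜ = -0.4 × (4/9) × 159 = -28 kJ/mol.
Subtracting, OSPE = -95 − (-28) = -67 kJ/mol.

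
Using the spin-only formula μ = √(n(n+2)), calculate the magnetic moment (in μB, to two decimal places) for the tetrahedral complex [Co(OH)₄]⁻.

Each OH⁻ contributes -1; 4 × (-1) = -4. With overall charge -1, Co is in the +3 oxidation state.
Co³⁺: group 9, so d-count = 9 − 3 = 6.
With tetrahedral geometry the complex is necessarily high-spin.
Configuration: e³ t₂³ → 4 unpaired electrons.
μ(spin-only) = √[4(4+2)] = √24 ≈ 4.90 μB.

4.90 μB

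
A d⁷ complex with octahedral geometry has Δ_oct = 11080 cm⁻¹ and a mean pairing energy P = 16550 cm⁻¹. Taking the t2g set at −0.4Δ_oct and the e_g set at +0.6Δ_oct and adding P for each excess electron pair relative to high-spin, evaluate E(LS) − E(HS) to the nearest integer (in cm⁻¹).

5470

In the high-spin limit (t2g^5 e_g^2) the orbital term is -0.8Δ_oct = -8864 cm⁻¹, with no excess pairing.
Low-spin t2g^6 e_g^1 gives -1.8Δ_oct = -19944 cm⁻¹, but forming 1 extra pair costs 1P = 16550 cm⁻¹, so E(LS) = -19944 + 16550 = -3394 cm⁻¹.
E(LS) − E(HS) = -3394 − (-8864) = 5470 cm⁻¹.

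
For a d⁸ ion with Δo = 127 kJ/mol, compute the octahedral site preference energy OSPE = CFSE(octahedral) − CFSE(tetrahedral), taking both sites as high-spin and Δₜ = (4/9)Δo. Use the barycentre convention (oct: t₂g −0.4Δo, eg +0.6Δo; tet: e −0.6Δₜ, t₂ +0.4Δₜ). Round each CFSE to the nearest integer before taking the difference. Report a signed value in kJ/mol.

Octahedral (high-spin): t₂g⁶ eg², CFSE = 6(−0.4) + 2(+0.6) = -1.2Δo = -1.2 × 127 = -152 kJ/mol.
Tetrahedral e⁴ t₂⁴ gives -0.8Δₜ = -0.8 × (4/9) × 127 = -45 kJ/mol.
OSPE = -152 − (-45) = -107 kJ/mol.

-107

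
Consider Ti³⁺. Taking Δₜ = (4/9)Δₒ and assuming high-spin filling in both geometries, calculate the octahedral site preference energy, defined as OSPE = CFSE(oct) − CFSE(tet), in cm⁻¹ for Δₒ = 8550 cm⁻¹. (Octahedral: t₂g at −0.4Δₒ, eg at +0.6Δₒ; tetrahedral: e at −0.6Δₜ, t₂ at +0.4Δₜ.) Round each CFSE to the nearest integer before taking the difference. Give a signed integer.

Ti is in group 4, so Ti³⁺ is d¹ (4 − 3 = 1).
Octahedral high-spin t₂g¹ eg⁰: CFSE = -0.4 × 8550 = -3420 cm⁻¹.
Tetrahedral: e¹ t₂⁰, CFSE = 1(−0.6) + 0(+0.4) = -0.6Δₜ = -0.6 × (4/9) × 8550 = -2280 cm⁻¹.
Subtracting, OSPE = -3420 − (-2280) = -1140 cm⁻¹.

-1140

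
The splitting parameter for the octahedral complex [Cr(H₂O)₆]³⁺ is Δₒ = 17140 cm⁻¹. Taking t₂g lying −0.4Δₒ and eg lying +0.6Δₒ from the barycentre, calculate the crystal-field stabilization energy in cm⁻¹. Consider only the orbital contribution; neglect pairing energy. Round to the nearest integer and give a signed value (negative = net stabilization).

H₂O is neutral, so the +3 overall charge sits on Cr: oxidation state +3.
Cr³⁺: group 6, so d-count = 6 − 3 = 3.
The d³ electrons fill as t₂g³ eg⁰.
CFSE(orbital) = 3×(-0.4Δₒ) + 0×(0.6Δₒ) = -1.2Δₒ; with Δₒ = 17140 cm⁻¹ that is -20568 cm⁻¹.

-20568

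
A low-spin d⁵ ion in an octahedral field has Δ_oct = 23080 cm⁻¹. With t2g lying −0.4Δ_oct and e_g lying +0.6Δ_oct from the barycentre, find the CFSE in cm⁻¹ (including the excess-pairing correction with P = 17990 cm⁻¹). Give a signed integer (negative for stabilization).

The d⁵ electrons fill as t2g^5 e_g^0.
The orbital stabilization is -2.0Δ_oct = -2.0 × 23080 = -46160 cm⁻¹.
Relative to high-spin t2g^3 e_g^2 (0 paired), the low-spin configuration has 2 additional pairs, contributing +2 × 17990 = +35980 cm⁻¹.
Combining: -46160 + 35980 = -10180 cm⁻¹.

-10180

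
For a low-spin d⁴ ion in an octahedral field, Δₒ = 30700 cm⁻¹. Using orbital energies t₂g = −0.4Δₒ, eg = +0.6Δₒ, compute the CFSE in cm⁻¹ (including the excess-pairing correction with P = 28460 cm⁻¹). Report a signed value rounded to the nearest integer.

-20660

Configuration: t₂g⁴ eg⁰.
Orbital CFSE = 4(-0.4) + 0(0.6) = -1.6Δₒ = -1.6 × 30700 = -49120 cm⁻¹.
Pairing penalty: 1 pair vs 0 in the high-spin reference → 1 extra × P = 28460 cm⁻¹.
Net CFSE = -49120 + 28460 = -20660 cm⁻¹.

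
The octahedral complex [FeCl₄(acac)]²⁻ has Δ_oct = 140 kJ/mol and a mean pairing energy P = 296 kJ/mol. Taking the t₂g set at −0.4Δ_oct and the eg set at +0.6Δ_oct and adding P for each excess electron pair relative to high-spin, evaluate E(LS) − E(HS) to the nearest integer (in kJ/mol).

312

Ligand charges: 4×(-1) from Cl⁻ and 1×(-1) from acac⁻ sum to -5; with overall charge -2, Fe is +3.
Fe sits in group 8; removing 3 electrons leaves Fe³⁺ with 8 − 3 = 5 d electrons.
High-spin: t₂g³ eg², CFSE = 0.0Δ_oct = 0 kJ/mol.
Low-spin t₂g⁵ eg⁰ gives -2.0Δ_oct = -280 kJ/mol, but forming 2 extra pairs costs 2P = 592 kJ/mol, so E(LS) = -280 + 592 = 312 kJ/mol.
E(LS) − E(HS) = 312 − (0) = 312 kJ/mol.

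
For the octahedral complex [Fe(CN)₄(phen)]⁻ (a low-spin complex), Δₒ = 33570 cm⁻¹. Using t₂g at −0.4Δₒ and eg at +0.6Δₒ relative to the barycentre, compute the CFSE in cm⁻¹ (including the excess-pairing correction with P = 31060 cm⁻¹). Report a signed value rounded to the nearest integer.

-5020

Ligand charges: 4×(-1) from CN⁻ and 1×(+0) from phen sum to -4; with overall charge -1, Fe is +3.
Group 8 minus oxidation state +3 gives a d⁵ configuration for Fe³⁺.
The d⁵ electrons fill as t₂g⁵ eg⁰.
Orbital CFSE = 5(-0.4) + 0(0.6) = -2.0Δₒ = -2.0 × 33570 = -67140 cm⁻¹.
Pairing penalty: 2 pairs vs 0 in the high-spin reference → 2 extra × P = 62120 cm⁻¹.
Overall CFSE = -67140 + 62120 = -5020 cm⁻¹.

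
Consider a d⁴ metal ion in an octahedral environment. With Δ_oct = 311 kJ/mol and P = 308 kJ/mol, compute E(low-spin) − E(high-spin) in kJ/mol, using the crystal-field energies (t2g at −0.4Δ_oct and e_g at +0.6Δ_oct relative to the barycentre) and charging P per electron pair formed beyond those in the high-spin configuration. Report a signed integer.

In the high-spin limit (t2g^3 e_g^1) the orbital term is -0.6Δ_oct = -187 kJ/mol, with no excess pairing.
Low-spin: t2g^4 e_g^0, orbital CFSE = -1.6Δ_oct = -498 kJ/mol; plus 1 excess pair × P = +308 kJ/mol; total -190 kJ/mol.
E(LS) − E(HS) = -190 − (-187) = -3 kJ/mol.

-3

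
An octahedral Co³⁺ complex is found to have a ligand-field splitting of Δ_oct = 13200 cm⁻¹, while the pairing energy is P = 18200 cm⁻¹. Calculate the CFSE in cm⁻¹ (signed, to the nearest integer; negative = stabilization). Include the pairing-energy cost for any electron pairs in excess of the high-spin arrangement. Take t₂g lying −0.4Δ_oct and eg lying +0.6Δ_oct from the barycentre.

Co³⁺: group 9, so d-count = 9 − 3 = 6.
Here Δ_oct < P (13200 < 18200), so the high-spin state is favoured.
Filling d⁶ accordingly: t₂g⁴ eg².
Orbital CFSE = -0.4Δ_oct = -0.4 × 13200 = -5280 cm⁻¹.
High-spin has no excess pairs, so no pairing correction applies.

-5280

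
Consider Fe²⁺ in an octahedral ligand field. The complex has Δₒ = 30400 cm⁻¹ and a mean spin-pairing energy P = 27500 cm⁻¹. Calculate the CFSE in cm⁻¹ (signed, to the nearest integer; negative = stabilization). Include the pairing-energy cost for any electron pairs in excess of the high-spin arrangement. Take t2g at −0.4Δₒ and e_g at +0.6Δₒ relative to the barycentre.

-17960

Fe²⁺: group 8, so d-count = 8 − 2 = 6.
With Δₒ > P the complex is low-spin.
Configuration: t2g^6 e_g^0.
Orbital CFSE = -2.4Δₒ = -2.4 × 30400 = -72960 cm⁻¹.
Excess pairs vs high-spin: 3 − 1 = 2; pairing cost = +55000 cm⁻¹.
Net CFSE = -72960 + 55000 = -17960 cm⁻¹.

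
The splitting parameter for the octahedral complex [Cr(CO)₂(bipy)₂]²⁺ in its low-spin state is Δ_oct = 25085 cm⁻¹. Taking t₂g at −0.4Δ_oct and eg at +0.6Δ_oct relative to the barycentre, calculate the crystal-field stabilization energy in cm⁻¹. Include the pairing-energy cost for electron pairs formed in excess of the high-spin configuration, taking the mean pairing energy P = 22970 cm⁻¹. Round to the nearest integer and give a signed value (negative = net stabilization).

Ligand charges: 2×(+0) from CO and 2×(+0) from bipy sum to +0; with overall charge +2, Cr is +2.
Group 6 minus oxidation state +2 gives a d⁴ configuration for Cr²⁺.
The d⁴ electrons fill as t₂g⁴ eg⁰.
CFSE(orbital) = 4×(-0.4Δ_oct) + 0×(0.6Δ_oct) = -1.6Δ_oct; with Δ_oct = 25085 cm⁻¹ that is -40136 cm⁻¹.
High-spin d⁴ would be t₂g³ eg¹ with 0 pairs; low-spin has 1, so 1 excess pair costs +1P = +22970 cm⁻¹.
Net CFSE = -40136 + 22970 = -17166 cm⁻¹.

-17166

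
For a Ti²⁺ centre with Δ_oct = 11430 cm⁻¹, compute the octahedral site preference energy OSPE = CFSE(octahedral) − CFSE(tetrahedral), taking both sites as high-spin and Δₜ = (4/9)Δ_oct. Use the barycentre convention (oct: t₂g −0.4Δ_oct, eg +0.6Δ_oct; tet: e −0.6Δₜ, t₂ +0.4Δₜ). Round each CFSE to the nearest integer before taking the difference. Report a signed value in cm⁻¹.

-3048

Group 4 minus oxidation state +2 gives a d² configuration for Ti²⁺.
Octahedral high-spin t2g^2 e_g^0: CFSE = -0.8 × 11430 = -9144 cm⁻¹.
In a tetrahedral site the filling is e^2 t2^0: CFSE(tet) = -1.2Δₜ = -1.2 × (4/9)(11430) = -6096 cm⁻¹.
OSPE = -9144 − (-6096) = -3048 cm⁻¹.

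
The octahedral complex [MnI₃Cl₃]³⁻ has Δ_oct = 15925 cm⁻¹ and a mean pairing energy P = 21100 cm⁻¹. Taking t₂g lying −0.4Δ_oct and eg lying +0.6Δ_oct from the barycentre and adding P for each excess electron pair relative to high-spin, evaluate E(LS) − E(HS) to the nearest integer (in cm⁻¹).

Ligand charges: 3×(-1) from I⁻ and 3×(-1) from Cl⁻ sum to -6; with overall charge -3, Mn is +3.
Mn³⁺: group 7, so d-count = 7 − 3 = 4.
High-spin d⁴ fills as t₂g³ eg¹ with CFSE 3(−0.4) + 1(+0.6) = -0.6Δ_oct = -9555 cm⁻¹.
Low-spin t₂g⁴ eg⁰ gives -1.6Δ_oct = -25480 cm⁻¹, but forming 1 extra pair costs 1P = 21100 cm⁻¹, so E(LS) = -25480 + 21100 = -4380 cm⁻¹.
E(LS) − E(HS) = -4380 − (-9555) = 5175 cm⁻¹.

5175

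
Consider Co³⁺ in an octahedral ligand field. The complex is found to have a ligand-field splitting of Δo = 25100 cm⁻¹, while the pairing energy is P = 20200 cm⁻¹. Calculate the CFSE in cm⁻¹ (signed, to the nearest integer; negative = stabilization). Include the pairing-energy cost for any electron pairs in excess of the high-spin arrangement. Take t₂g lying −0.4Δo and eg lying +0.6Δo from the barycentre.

Group 9 minus oxidation state +3 gives a d⁶ configuration for Co³⁺.
Δo > P, so pairing is preferred: the ground state is low-spin.
That gives t₂g⁶ eg⁰.
Orbital CFSE = -2.4Δo = -2.4 × 25100 = -60240 cm⁻¹.
Excess pairs vs high-spin: 3 − 1 = 2; pairing cost = +40400 cm⁻¹.
Net CFSE = -60240 + 40400 = -19840 cm⁻¹.

-19840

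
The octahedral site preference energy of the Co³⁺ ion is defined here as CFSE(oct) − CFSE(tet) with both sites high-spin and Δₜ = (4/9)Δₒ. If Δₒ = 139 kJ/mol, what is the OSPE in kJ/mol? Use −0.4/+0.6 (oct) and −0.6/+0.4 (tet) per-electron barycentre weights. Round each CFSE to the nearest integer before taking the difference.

Co³⁺: group 9, so d-count = 9 − 3 = 6.
In an octahedral site d⁶ (HS) is t₂g⁴ eg², giving CFSE(oct) = -0.4Δₒ = -56 kJ/mol.
Tetrahedral: e³ t₂³, CFSE = 3(−0.6) + 3(+0.4) = -0.6Δₜ = -0.6 × (4/9) × 139 = -37 kJ/mol.
Subtracting, OSPE = -56 − (-37) = -19 kJ/mol.

-19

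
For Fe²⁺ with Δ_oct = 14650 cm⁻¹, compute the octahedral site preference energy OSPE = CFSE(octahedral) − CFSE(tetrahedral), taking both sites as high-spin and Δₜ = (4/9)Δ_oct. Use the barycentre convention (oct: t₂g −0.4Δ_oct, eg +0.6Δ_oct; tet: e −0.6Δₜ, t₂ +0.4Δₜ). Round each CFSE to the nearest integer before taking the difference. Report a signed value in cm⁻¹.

-1953

Fe is in group 8, so Fe²⁺ is d⁶ (8 − 2 = 6).
Octahedral high-spin t₂g⁴ eg²: CFSE = -0.4 × 14650 = -5860 cm⁻¹.
In a tetrahedral site the filling is e³ t₂³: CFSE(tet) = -0.6Δₜ = -0.6 × (4/9)(14650) = -3907 cm⁻¹.
OSPE = CFSE(oct) − CFSE(tet) = -5860 − (-3907) = -1953 cm⁻¹.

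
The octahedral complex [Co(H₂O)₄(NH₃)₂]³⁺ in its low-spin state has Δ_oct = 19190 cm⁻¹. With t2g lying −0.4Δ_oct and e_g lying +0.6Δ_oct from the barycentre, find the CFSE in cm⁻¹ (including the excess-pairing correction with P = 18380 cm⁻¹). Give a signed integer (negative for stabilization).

Ligand charges: 4×(+0) from H₂O and 2×(+0) from NH₃ sum to +0; with overall charge +3, Co is +3.
Co sits in group 9; removing 3 electrons leaves Co³⁺ with 9 − 3 = 6 d electrons.
Electron filling gives t2g^6 e_g^0.
The orbital stabilization is -2.4Δ_oct = -2.4 × 19190 = -46056 cm⁻¹.
Relative to high-spin t2g^4 e_g^2 (1 paired), the low-spin configuration has 2 additional pairs, contributing +2 × 18380 = +36760 cm⁻¹.
Net CFSE = -46056 + 36760 = -9296 cm⁻¹.

-9296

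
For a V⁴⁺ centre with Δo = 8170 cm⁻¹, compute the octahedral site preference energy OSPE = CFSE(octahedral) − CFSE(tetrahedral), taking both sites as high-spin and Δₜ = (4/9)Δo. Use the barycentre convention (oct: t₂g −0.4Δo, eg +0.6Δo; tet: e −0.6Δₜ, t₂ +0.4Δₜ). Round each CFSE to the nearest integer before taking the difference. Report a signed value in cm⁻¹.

-1089

V sits in group 5; removing 4 electrons leaves V⁴⁺ with 5 − 4 = 1 d electrons.
Octahedral (high-spin): t2g^1 e_g^0, CFSE = 1(−0.4) + 0(+0.6) = -0.4Δo = -0.4 × 8170 = -3268 cm⁻¹.
Tetrahedral: e^1 t2^0, CFSE = 1(−0.6) + 0(+0.4) = -0.6Δₜ = -0.6 × (4/9) × 8170 = -2179 cm⁻¹.
OSPE = CFSE(oct) − CFSE(tet) = -3268 − (-2179) = -1089 cm⁻¹.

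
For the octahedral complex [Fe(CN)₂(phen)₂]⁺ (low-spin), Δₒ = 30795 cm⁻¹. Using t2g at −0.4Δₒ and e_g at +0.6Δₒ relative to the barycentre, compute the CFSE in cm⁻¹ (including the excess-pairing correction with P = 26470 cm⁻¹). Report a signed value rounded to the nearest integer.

-8650

Ligand charges: 2×(-1) from CN⁻ and 2×(+0) from phen sum to -2; with overall charge +1, Fe is +3.
Fe³⁺: group 8, so d-count = 8 − 3 = 5.
Electron filling gives t2g^5 e_g^0.
CFSE(orbital) = 5×(-0.4Δₒ) + 0×(0.6Δₒ) = -2.0Δₒ; with Δₒ = 30795 cm⁻¹ that is -61590 cm⁻¹.
Pairing penalty: 2 pairs vs 0 in the high-spin reference → 2 extra × P = 52940 cm⁻¹.
Overall CFSE = -61590 + 52940 = -8650 cm⁻¹.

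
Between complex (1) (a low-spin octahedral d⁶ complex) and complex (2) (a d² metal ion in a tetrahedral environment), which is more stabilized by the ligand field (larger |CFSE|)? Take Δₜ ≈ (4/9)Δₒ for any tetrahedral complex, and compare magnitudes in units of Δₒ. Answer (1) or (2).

(1)

(1): t₂g⁶ eg⁰, CFSE = -2.4Δₒ.
(2): Tetrahedral splitting is small, so the complex is high-spin; e^2 t2^0, CFSE = -1.2Δₜ ≈ -0.53Δₒ.
So (1) has the larger |CFSE|.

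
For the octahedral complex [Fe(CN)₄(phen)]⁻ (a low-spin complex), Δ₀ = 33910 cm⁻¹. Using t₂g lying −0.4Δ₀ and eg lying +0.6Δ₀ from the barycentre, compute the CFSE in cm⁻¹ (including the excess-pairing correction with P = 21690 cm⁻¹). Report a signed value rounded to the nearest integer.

Ligand charges: 4×(-1) from CN⁻ and 1×(+0) from phen sum to -4; with overall charge -1, Fe is +3.
Group 8 minus oxidation state +3 gives a d⁵ configuration for Fe³⁺.
The d⁵ electrons fill as t₂g⁵ eg⁰.
Orbital CFSE = 5(-0.4) + 0(0.6) = -2.0Δ₀ = -2.0 × 33910 = -67820 cm⁻¹.
High-spin d⁵ would be t₂g³ eg² with 0 pairs; low-spin has 2, so 2 excess pairs cost +2P = +43380 cm⁻¹.
Combining: -67820 + 43380 = -24440 cm⁻¹.

-24440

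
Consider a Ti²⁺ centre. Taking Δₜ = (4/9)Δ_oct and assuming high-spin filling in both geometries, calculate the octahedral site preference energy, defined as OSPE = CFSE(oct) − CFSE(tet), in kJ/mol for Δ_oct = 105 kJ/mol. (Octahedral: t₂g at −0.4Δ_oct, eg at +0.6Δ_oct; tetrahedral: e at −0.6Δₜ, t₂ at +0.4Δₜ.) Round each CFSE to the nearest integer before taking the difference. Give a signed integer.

Ti is in group 4, so Ti²⁺ is d² (4 − 2 = 2).
Octahedral high-spin t₂g² eg⁰: CFSE = -0.8 × 105 = -84 kJ/mol.
Tetrahedral e² t₂⁰ gives -1.2Δₜ = -1.2 × (4/9) × 105 = -56 kJ/mol.
OSPE = -84 − (-56) = -28 kJ/mol.

-28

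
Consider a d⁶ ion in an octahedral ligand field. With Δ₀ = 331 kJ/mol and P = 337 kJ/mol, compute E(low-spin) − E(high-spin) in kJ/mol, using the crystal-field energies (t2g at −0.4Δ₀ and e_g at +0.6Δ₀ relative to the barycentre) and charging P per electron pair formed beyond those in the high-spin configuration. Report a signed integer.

12

High-spin: t2g^4 e_g^2, CFSE = -0.4Δ₀ = -132 kJ/mol.
Low-spin: t2g^6 e_g^0, orbital CFSE = -2.4Δ₀ = -794 kJ/mol; plus 2 excess pairs × P = +674 kJ/mol; total -120 kJ/mol.
The difference is -120 − (-132) = 12 kJ/mol, so high-spin lies lower.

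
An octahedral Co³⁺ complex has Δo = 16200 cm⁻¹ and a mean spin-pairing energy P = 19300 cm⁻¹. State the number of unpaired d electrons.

4

Co sits in group 9; removing 3 electrons leaves Co³⁺ with 9 − 3 = 6 d electrons.
With Δo < P the complex is high-spin.
That gives t2g^4 e_g^2.
Unpaired electrons: 4.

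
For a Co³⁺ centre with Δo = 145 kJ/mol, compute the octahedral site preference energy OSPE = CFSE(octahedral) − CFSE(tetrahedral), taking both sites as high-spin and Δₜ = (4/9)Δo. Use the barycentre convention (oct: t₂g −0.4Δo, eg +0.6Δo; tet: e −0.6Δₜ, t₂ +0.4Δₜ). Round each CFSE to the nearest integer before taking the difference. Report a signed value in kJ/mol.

-19

Co is in group 9, so Co³⁺ is d⁶ (9 − 3 = 6).
Octahedral (high-spin): t₂g⁴ eg², CFSE = 4(−0.4) + 2(+0.6) = -0.4Δo = -0.4 × 145 = -58 kJ/mol.
In a tetrahedral site the filling is e³ t₂³: CFSE(tet) = -0.6Δₜ = -0.6 × (4/9)(145) = -39 kJ/mol.
Subtracting, OSPE = -58 − (-39) = -19 kJ/mol.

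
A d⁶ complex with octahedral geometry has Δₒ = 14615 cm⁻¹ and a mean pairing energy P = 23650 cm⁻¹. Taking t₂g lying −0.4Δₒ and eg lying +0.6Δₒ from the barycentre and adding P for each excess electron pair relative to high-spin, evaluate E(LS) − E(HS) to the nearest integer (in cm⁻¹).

18070

High-spin d⁶ fills as t₂g⁴ eg² with CFSE 4(−0.4) + 2(+0.6) = -0.4Δₒ = -5846 cm⁻¹.
Low-spin: t₂g⁶ eg⁰, orbital CFSE = -2.4Δₒ = -35076 cm⁻¹; plus 2 excess pairs × P = +47300 cm⁻¹; total 12224 cm⁻¹.
E(LS) − E(HS) = 12224 − (-5846) = 18070 cm⁻¹.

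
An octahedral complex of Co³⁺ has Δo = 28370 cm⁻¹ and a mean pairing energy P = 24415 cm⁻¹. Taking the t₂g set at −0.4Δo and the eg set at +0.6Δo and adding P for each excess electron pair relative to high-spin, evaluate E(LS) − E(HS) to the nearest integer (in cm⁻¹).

Co³⁺: group 9, so d-count = 9 − 3 = 6.
High-spin d⁶ fills as t₂g⁴ eg² with CFSE 4(−0.4) + 2(+0.6) = -0.4Δo = -11348 cm⁻¹.
For low-spin the configuration is t₂g⁶ eg⁰: orbital energy -2.4 × 28370 = -68088 cm⁻¹, and 2 additional pairs relative to high-spin add 48830 cm⁻¹, giving -19258 cm⁻¹.
The difference is -19258 − (-11348) = -7910 cm⁻¹, so low-spin lies lower.

-7910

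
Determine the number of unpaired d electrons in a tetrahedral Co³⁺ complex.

Co³⁺: group 9, so d-count = 9 − 3 = 6.
Tetrahedral splitting is small, so the complex is high-spin.
Configuration: e^3 t2^3, giving 4 unpaired electrons.

4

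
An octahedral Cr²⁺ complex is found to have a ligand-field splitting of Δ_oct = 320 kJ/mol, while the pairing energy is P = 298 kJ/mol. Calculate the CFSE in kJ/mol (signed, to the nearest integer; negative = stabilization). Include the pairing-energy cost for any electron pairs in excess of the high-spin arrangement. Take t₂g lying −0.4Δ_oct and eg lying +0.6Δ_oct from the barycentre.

-214

Cr is in group 6, so Cr²⁺ is d⁴ (6 − 2 = 4).
Here Δ_oct > P (320 > 298), so the low-spin state is favoured.
Configuration: t₂g⁴ eg⁰.
Orbital CFSE = -1.6Δ_oct = -1.6 × 320 = -512 kJ/mol.
Excess pairs vs high-spin: 1 − 0 = 1; pairing cost = +298 kJ/mol.
Net CFSE = -512 + 298 = -214 kJ/mol.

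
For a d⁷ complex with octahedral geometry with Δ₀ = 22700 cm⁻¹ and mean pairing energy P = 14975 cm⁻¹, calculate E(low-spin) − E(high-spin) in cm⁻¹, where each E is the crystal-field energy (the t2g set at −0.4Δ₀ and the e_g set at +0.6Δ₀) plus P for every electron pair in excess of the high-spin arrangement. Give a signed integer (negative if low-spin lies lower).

High-spin d⁷ fills as t2g^5 e_g^2 with CFSE 5(−0.4) + 2(+0.6) = -0.8Δ₀ = -18160 cm⁻¹.
Low-spin t2g^6 e_g^1 gives -1.8Δ₀ = -40860 cm⁻¹, but forming 1 extra pair costs 1P = 14975 cm⁻¹, so E(LS) = -40860 + 14975 = -25885 cm⁻¹.
E(LS) − E(HS) = -25885 − (-18160) = -7725 cm⁻¹.

-7725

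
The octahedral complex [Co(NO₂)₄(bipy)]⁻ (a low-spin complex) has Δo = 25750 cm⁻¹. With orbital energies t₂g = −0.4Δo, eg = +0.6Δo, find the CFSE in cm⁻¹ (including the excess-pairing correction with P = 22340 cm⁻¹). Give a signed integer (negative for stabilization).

Ligand charges: 4×(-1) from NO₂⁻ and 1×(+0) from bipy sum to -4; with overall charge -1, Co is +3.
Co³⁺: group 9, so d-count = 9 − 3 = 6.
Configuration: t₂g⁶ eg⁰.
CFSE(orbital) = 6×(-0.4Δo) + 0×(0.6Δo) = -2.4Δo; with Δo = 25750 cm⁻¹ that is -61800 cm⁻¹.
High-spin d⁶ would be t₂g⁴ eg² with 1 pair; low-spin has 3, so 2 excess pairs cost +2P = +44680 cm⁻¹.
Overall CFSE = -61800 + 44680 = -17120 cm⁻¹.

-17120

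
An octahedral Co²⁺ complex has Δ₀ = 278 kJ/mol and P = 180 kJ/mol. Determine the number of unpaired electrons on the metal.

Co is in group 9, so Co²⁺ is d⁷ (9 − 2 = 7).
Δ₀ > P, so pairing is preferred: the ground state is low-spin.
Filling d⁷ accordingly: t2g^6 e_g^1.
Unpaired electrons: 1.

1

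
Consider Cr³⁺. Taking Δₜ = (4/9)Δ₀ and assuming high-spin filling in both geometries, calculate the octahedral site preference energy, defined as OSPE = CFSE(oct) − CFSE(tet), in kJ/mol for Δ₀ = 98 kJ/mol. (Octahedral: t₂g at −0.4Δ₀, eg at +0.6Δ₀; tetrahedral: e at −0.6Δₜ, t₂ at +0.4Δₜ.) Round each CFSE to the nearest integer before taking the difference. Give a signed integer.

Cr sits in group 6; removing 3 electrons leaves Cr³⁺ with 6 − 3 = 3 d electrons.
In an octahedral site d³ (HS) is t2g^3 e_g^0, giving CFSE(oct) = -1.2Δ₀ = -118 kJ/mol.
Tetrahedral: e^2 t2^1, CFSE = 2(−0.6) + 1(+0.4) = -0.8Δₜ = -0.8 × (4/9) × 98 = -35 kJ/mol.
OSPE = -118 − (-35) = -83 kJ/mol.

-83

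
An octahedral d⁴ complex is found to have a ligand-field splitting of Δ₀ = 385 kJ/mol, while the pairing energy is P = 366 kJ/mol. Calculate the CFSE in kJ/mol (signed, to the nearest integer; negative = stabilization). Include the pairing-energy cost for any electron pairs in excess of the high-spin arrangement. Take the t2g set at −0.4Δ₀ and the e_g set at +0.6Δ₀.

Here Δ₀ > P (385 > 366), so the low-spin state is favoured.
Configuration: t2g^4 e_g^0.
Orbital CFSE = -1.6Δ₀ = -1.6 × 385 = -616 kJ/mol.
Excess pairs vs high-spin: 1 − 0 = 1; pairing cost = +366 kJ/mol.
Net CFSE = -616 + 366 = -250 kJ/mol.

-250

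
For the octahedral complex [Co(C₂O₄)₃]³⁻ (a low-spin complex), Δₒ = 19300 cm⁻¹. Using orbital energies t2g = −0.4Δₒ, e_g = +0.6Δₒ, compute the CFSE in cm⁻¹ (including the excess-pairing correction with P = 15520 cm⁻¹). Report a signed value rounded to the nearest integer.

-15280

Each C₂O₄²⁻ contributes -2; 3 × (-2) = -6. With overall charge -3, Co is in the +3 oxidation state.
Co is in group 9, so Co³⁺ is d⁶ (9 − 3 = 6).
The d⁶ electrons fill as t2g^6 e_g^0.
The orbital stabilization is -2.4Δₒ = -2.4 × 19300 = -46320 cm⁻¹.
Relative to high-spin t2g^4 e_g^2 (1 paired), the low-spin configuration has 2 additional pairs, contributing +2 × 15520 = +31040 cm⁻¹.
Net CFSE = -46320 + 31040 = -15280 cm⁻¹.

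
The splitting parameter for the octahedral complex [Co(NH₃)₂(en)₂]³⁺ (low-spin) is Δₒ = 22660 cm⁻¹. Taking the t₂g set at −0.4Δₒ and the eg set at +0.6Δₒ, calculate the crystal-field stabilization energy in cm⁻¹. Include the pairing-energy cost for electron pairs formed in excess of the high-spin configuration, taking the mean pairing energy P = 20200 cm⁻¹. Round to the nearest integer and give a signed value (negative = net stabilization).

-13984

Ligand charges: 2×(+0) from NH₃ and 2×(+0) from en sum to +0; with overall charge +3, Co is +3.
Co sits in group 9; removing 3 electrons leaves Co³⁺ with 9 − 3 = 6 d electrons.
The d⁶ electrons fill as t₂g⁶ eg⁰.
CFSE(orbital) = 6×(-0.4Δₒ) + 0×(0.6Δₒ) = -2.4Δₒ; with Δₒ = 22660 cm⁻¹ that is -54384 cm⁻¹.
High-spin d⁶ would be t₂g⁴ eg² with 1 pair; low-spin has 3, so 2 excess pairs cost +2P = +40400 cm⁻¹.
Combining: -54384 + 40400 = -13984 cm⁻¹.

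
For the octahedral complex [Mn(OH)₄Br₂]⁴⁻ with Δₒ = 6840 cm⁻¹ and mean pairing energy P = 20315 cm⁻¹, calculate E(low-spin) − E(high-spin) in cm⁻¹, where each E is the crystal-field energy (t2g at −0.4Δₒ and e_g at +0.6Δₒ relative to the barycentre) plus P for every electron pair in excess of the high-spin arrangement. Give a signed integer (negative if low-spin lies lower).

26950

Ligand charges: 4×(-1) from OH⁻ and 2×(-1) from Br⁻ sum to -6; with overall charge -4, Mn is +2.
Mn²⁺: group 7, so d-count = 7 − 2 = 5.
In the high-spin limit (t2g^3 e_g^2) the orbital term is 0.0Δₒ = 0 cm⁻¹, with no excess pairing.
For low-spin the configuration is t2g^5 e_g^0: orbital energy -2.0 × 6840 = -13680 cm⁻¹, and 2 additional pairs relative to high-spin add 40630 cm⁻¹, giving 26950 cm⁻¹.
Thus E(LS) − E(HS) = 26950 cm⁻¹.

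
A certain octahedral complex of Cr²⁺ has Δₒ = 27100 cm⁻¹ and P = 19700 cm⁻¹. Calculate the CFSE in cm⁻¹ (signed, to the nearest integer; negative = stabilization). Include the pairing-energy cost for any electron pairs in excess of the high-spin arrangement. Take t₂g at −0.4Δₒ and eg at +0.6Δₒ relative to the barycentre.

-23660

Cr is in group 6, so Cr²⁺ is d⁴ (6 − 2 = 4).
With Δₒ > P the complex is low-spin.
That gives t₂g⁴ eg⁰.
Orbital CFSE = -1.6Δₒ = -1.6 × 27100 = -43360 cm⁻¹.
Excess pairs vs high-spin: 1 − 0 = 1; pairing cost = +19700 cm⁻¹.
Net CFSE = -43360 + 19700 = -23660 cm⁻¹.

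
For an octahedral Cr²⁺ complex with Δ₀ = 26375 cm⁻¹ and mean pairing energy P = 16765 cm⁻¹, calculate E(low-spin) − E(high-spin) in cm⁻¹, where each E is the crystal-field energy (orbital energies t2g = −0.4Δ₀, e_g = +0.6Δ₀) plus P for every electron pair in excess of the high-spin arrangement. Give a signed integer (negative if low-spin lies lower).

-9610

Group 6 minus oxidation state +2 gives a d⁴ configuration for Cr²⁺.
High-spin: t2g^3 e_g^1, CFSE = -0.6Δ₀ = -15825 cm⁻¹.
Low-spin t2g^4 e_g^0 gives -1.6Δ₀ = -42200 cm⁻¹, but forming 1 extra pair costs 1P = 16765 cm⁻¹, so E(LS) = -42200 + 16765 = -25435 cm⁻¹.
E(LS) − E(HS) = -25435 − (-15825) = -9610 cm⁻¹.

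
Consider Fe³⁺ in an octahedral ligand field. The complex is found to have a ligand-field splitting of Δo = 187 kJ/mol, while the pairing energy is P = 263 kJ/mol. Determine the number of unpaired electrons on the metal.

Fe is in group 8, so Fe³⁺ is d⁵ (8 − 3 = 5).
With Δo < P the complex is high-spin.
Filling d⁵ accordingly: t2g^3 e_g^2.
Unpaired electrons: 5.

5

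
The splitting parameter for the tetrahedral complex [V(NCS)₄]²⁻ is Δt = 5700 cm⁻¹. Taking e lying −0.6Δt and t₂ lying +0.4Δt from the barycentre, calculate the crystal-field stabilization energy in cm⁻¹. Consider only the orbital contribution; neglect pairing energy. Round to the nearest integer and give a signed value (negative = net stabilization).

Each NCS⁻ contributes -1; 4 × (-1) = -4. With overall charge -2, V is in the +2 oxidation state.
V is in group 5, so V²⁺ is d³ (5 − 2 = 3).
With tetrahedral geometry the complex is necessarily high-spin.
Configuration: e² t₂¹.
Orbital CFSE = 2(-0.6) + 1(0.4) = -0.8Δt = -0.8 × 5700 = -4560 cm⁻¹.

-4560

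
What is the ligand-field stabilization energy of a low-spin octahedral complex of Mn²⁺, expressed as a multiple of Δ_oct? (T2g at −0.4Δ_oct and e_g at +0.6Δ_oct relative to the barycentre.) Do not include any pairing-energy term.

-2.0 Δ_oct

Group 7 minus oxidation state +2 gives a d⁵ configuration for Mn²⁺.
Configuration: t2g^5 e_g^0.
CFSE = 5(-0.4Δ_oct) + 0(0.6Δ_oct) = -2.0Δ_oct + 0.0Δ_oct = -2.0Δ_oct.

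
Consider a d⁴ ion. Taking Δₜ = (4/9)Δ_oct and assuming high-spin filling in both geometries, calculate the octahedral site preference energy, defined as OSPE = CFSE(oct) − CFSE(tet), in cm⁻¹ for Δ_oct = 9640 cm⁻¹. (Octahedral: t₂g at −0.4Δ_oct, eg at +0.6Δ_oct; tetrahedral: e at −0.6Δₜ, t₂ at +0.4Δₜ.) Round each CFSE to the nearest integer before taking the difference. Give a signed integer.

-4070

Octahedral (high-spin): t₂g³ eg¹, CFSE = 3(−0.4) + 1(+0.6) = -0.6Δ_oct = -0.6 × 9640 = -5784 cm⁻¹.
Tetrahedral e² t₂² gives -0.4Δₜ = -0.4 × (4/9) × 9640 = -1714 cm⁻¹.
Subtracting, OSPE = -5784 − (-1714) = -4070 cm⁻¹.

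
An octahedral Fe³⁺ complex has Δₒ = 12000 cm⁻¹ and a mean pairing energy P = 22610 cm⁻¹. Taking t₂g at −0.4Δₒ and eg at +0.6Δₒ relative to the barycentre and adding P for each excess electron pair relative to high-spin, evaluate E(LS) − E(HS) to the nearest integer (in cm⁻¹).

Fe is in group 8, so Fe³⁺ is d⁵ (8 − 3 = 5).
High-spin: t₂g³ eg², CFSE = 0.0Δₒ = 0 cm⁻¹.
Low-spin t₂g⁵ eg⁰ gives -2.0Δₒ = -24000 cm⁻¹, but forming 2 extra pairs costs 2P = 45220 cm⁻¹, so E(LS) = -24000 + 45220 = 21220 cm⁻¹.
Thus E(LS) − E(HS) = 21220 cm⁻¹.

21220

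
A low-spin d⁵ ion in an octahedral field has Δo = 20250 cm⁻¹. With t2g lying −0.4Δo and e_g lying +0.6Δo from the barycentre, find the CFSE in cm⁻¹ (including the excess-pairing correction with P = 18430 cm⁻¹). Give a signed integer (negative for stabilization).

Configuration: t2g^5 e_g^0.
CFSE(orbital) = 5×(-0.4Δo) + 0×(0.6Δo) = -2.0Δo; with Δo = 20250 cm⁻¹ that is -40500 cm⁻¹.
High-spin d⁵ would be t2g^3 e_g^2 with 0 pairs; low-spin has 2, so 2 excess pairs cost +2P = +36860 cm⁻¹.
Combining: -40500 + 36860 = -3640 cm⁻¹.

-3640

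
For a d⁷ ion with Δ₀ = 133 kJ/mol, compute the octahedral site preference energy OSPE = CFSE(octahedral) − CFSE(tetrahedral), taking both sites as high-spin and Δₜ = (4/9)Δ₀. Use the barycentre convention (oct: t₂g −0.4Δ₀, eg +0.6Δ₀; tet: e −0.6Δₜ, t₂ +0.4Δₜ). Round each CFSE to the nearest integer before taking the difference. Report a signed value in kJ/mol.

Octahedral high-spin t2g^5 e_g^2: CFSE = -0.8 × 133 = -106 kJ/mol.
In a tetrahedral site the filling is e^4 t2^3: CFSE(tet) = -1.2Δₜ = -1.2 × (4/9)(133) = -71 kJ/mol.
OSPE = CFSE(oct) − CFSE(tet) = -106 − (-71) = -35 kJ/mol.

-35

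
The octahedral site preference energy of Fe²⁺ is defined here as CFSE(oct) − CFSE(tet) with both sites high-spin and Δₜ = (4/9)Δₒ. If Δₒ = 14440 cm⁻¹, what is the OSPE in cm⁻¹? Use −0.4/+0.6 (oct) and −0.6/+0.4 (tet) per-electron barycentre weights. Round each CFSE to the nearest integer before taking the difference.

-1925

Fe sits in group 8; removing 2 electrons leaves Fe²⁺ with 8 − 2 = 6 d electrons.
In an octahedral site d⁶ (HS) is t₂g⁴ eg², giving CFSE(oct) = -0.4Δₒ = -5776 cm⁻¹.
Tetrahedral e³ t₂³ gives -0.6Δₜ = -0.6 × (4/9) × 14440 = -3851 cm⁻¹.
OSPE = CFSE(oct) − CFSE(tet) = -5776 − (-3851) = -1925 cm⁻¹.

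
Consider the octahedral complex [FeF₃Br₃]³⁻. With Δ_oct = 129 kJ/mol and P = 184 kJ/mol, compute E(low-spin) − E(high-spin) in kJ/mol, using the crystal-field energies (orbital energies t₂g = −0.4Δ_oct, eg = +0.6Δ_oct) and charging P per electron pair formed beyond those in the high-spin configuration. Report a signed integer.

Ligand charges: 3×(-1) from F⁻ and 3×(-1) from Br⁻ sum to -6; with overall charge -3, Fe is +3.
Fe is in group 8, so Fe³⁺ is d⁵ (8 − 3 = 5).
High-spin: t₂g³ eg², CFSE = 0.0Δ_oct = 0 kJ/mol.
For low-spin the configuration is t₂g⁵ eg⁰: orbital energy -2.0 × 129 = -258 kJ/mol, and 2 additional pairs relative to high-spin add 368 kJ/mol, giving 110 kJ/mol.
Thus E(LS) − E(HS) = 110 kJ/mol.

110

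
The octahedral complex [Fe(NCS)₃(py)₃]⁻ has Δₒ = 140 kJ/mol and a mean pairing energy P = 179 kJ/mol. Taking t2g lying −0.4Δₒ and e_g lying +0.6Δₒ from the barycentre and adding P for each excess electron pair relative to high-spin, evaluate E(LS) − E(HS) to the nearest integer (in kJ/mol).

78

Ligand charges: 3×(-1) from NCS⁻ and 3×(+0) from py sum to -3; with overall charge -1, Fe is +2.
Fe sits in group 8; removing 2 electrons leaves Fe²⁺ with 8 − 2 = 6 d electrons.
In the high-spin limit (t2g^4 e_g^2) the orbital term is -0.4Δₒ = -56 kJ/mol, with no excess pairing.
Low-spin: t2g^6 e_g^0, orbital CFSE = -2.4Δₒ = -336 kJ/mol; plus 2 excess pairs × P = +358 kJ/mol; total 22 kJ/mol.
The difference is 22 − (-56) = 78 kJ/mol, so high-spin lies lower.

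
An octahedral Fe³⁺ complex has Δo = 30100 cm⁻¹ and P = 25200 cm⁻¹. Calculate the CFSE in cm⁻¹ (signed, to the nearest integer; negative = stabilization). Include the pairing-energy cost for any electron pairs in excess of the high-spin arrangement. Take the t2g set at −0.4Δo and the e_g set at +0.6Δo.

-9800

Group 8 minus oxidation state +3 gives a d⁵ configuration for Fe³⁺.
Since Δo = 30100 cm⁻¹ > P = 25200 cm⁻¹, the complex adopts the low-spin configuration.
That gives t2g^5 e_g^0.
Orbital CFSE = -2.0Δo = -2.0 × 30100 = -60200 cm⁻¹.
Excess pairs vs high-spin: 2 − 0 = 2; pairing cost = +50400 cm⁻¹.
Net CFSE = -60200 + 50400 = -9800 cm⁻¹.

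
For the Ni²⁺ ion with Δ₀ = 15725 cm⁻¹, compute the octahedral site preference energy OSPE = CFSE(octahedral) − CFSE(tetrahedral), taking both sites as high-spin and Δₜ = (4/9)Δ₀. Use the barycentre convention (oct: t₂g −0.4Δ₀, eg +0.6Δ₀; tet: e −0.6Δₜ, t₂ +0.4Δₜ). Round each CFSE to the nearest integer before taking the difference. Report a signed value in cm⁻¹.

-13279

Ni sits in group 10; removing 2 electrons leaves Ni²⁺ with 10 − 2 = 8 d electrons.
Octahedral (high-spin): t₂g⁶ eg², CFSE = 6(−0.4) + 2(+0.6) = -1.2Δ₀ = -1.2 × 15725 = -18870 cm⁻¹.
Tetrahedral: e⁴ t₂⁴, CFSE = 4(−0.6) + 4(+0.4) = -0.8Δₜ = -0.8 × (4/9) × 15725 = -5591 cm⁻¹.
Subtracting, OSPE = -18870 − (-5591) = -13279 cm⁻¹.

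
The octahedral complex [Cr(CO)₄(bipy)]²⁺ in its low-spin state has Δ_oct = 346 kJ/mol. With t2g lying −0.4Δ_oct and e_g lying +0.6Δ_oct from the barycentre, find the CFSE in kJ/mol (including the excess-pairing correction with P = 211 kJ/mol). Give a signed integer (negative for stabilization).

Ligand charges: 4×(+0) from CO and 1×(+0) from bipy sum to +0; with overall charge +2, Cr is +2.
Cr²⁺: group 6, so d-count = 6 − 2 = 4.
Configuration: t2g^4 e_g^0.
CFSE(orbital) = 4×(-0.4Δ_oct) + 0×(0.6Δ_oct) = -1.6Δ_oct; with Δ_oct = 346 kJ/mol that is -554 kJ/mol.
High-spin d⁴ would be t2g^3 e_g^1 with 0 pairs; low-spin has 1, so 1 excess pair costs +1P = +211 kJ/mol.
Combining: -554 + 211 = -343 kJ/mol.

-343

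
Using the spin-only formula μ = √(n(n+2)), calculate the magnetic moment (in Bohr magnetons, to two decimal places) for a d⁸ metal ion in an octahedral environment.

2.83 Bohr magnetons

For octahedral d⁸ the high- and low-spin configurations coincide.
Configuration: t₂g⁶ eg² → 2 unpaired electrons.
μ(spin-only) = √[2(2+2)] = √8 ≈ 2.83 Bohr magnetons.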